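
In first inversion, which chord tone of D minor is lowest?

D minor is D–F–A. First inversion places the third in the bass: F.

F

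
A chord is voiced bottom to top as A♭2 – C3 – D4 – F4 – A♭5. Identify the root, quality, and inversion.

D half-diminished seventh, second inversion

The pitch classes Ab, C, D, F arrange in thirds as D–F–Ab–C: a D half-diminished seventh chord.
The lowest note is Ab, the fifth of the chord, so this is second inversion (figured bass 4/3).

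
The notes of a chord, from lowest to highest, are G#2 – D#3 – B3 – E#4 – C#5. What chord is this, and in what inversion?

C# dominant ninth, second inversion

The pitch classes G#, D#, B, E#, C# arrange in thirds as C#–E#–G#–B–D#: a C# dominant ninth chord.
The lowest note is G#, the fifth of the chord, so this is second inversion.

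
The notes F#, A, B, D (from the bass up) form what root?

B

F#, A, B, D are the tones of a B minor seventh chord (B–D–F#–A), making B the root.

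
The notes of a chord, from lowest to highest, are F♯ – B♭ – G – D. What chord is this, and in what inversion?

The distinct note names are F#, Bb, G, D. Stacked in thirds they read G–Bb–D–F#, which is a minor-major seventh chord on G.
With the seventh (F#) in the bass, the chord is in third inversion (figured bass 4/2).

G minor-major seventh, third inversion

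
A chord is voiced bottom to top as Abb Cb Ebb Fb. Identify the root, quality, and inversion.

Reducing to letter names: Abb, Cb, Ebb, Fb. These stack in thirds as Fb–Abb–Cb–Ebb — an Fb minor seventh chord.
With the third (Abb) in the bass, the chord is in first inversion (figured bass 6/5).

Fb minor seventh, first inversion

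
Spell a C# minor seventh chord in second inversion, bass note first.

The chord tones are C#–E–G#–B. With the fifth (G#) lowest for second inversion: G#, B, C#, E.

G#, B, C#, E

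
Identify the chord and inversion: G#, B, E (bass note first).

Reducing to letter names: G#, B, E. These stack in thirds as E–G#–B — an E major triad.
G# is the third of E major; third in the bass means first inversion (figured bass 6).

E major, first inversion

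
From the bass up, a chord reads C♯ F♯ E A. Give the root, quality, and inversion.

Reducing to letter names: C#, F#, E, A. These stack in thirds as F#–A–C#–E — an F# minor seventh chord.
The lowest note is C#, the fifth of the chord, so this is second inversion (figured bass 4/3).

F# minor seventh, second inversion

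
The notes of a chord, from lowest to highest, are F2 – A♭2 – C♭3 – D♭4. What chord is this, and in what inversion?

Db dominant seventh, first inversion

Reducing to letter names: F, Ab, Cb, Db. These stack in thirds as Db–F–Ab–Cb — a Db dominant seventh chord.
F is the third of Db dominant seventh; third in the bass means first inversion (figured bass 6/5).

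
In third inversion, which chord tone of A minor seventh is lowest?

G

A minor seventh is A–C–E–G. Third inversion places the seventh in the bass: G.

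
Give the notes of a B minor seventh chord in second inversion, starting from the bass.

B minor seventh is B–D–F#–A. Second inversion puts the fifth (F#) in the bass, with the remaining tones above: F#, A, B, D.

F#, A, B, D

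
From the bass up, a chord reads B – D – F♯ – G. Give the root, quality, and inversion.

Reducing to letter names: B, D, F#, G. These stack in thirds as G–B–D–F# — a G major seventh chord.
With the third (B) in the bass, the chord is in first inversion (figured bass 6/5).

G major seventh, first inversion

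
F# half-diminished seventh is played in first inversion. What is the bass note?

In first inversion the third is lowest. For F# half-diminished seventh (F#–A–C–E) that is A.

A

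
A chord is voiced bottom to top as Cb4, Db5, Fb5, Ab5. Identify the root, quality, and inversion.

The pitch classes Cb, Db, Fb, Ab arrange in thirds as Db–Fb–Ab–Cb: a Db minor seventh chord.
The lowest note is Cb, the seventh of the chord, so this is third inversion (figured bass 4/2).

Db minor seventh, third inversion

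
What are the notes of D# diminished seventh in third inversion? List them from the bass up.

C, D#, F#, A

D# diminished seventh is D#–F#–A–C. Third inversion puts the seventh (C) in the bass, with the remaining tones above: C, D#, F#, A.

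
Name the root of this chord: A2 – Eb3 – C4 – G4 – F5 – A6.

F

Reordering A, Eb, C, G, F into stacked thirds gives F–A–C–Eb–G; the bottom of that stack, F, is the root.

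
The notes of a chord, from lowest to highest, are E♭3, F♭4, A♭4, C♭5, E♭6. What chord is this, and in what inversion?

Fb major seventh, third inversion

The pitch classes Eb, Fb, Ab, Cb arrange in thirds as Fb–Ab–Cb–Eb: an Fb major seventh chord.
With the seventh (Eb) in the bass, the chord is in third inversion (figured bass 4/2).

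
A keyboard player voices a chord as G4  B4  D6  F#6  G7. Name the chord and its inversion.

G major seventh, root position

The pitch classes G, B, D, F# arrange in thirds as G–B–D–F#: a G major seventh chord.
G is the root of G major seventh; root in the bass means root position (figured bass 7).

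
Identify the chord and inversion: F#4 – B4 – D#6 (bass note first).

B major, second inversion

The pitch classes F#, B, D# arrange in thirds as B–D#–F#: a B major triad.
With the fifth (F#) in the bass, the chord is in second inversion (figured bass 6/4).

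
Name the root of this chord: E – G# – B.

E

E, G#, B are the tones of an E major triad (E–G#–B), making E the root.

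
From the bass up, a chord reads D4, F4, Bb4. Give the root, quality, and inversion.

Bb major, first inversion

The pitch classes D, F, Bb arrange in thirds as Bb–D–F: a Bb major triad.
D is the third of Bb major; third in the bass means first inversion (figured bass 6).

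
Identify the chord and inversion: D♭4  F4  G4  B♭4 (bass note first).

The pitch classes Db, F, G, Bb arrange in thirds as G–Bb–Db–F: a G half-diminished seventh chord.
The lowest note is Db, the fifth of the chord, so this is second inversion (figured bass 4/3).

G half-diminished seventh, second inversion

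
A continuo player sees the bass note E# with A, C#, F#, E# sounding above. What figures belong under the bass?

The notes E#, A, C#, F# stack in thirds as F#–A–C#–E# — an F# minor-major seventh chord. The bass E# is the seventh, so this is third inversion: figured 4/2.

4/2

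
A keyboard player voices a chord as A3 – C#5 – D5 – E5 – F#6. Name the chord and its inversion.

D major ninth, second inversion

The pitch classes A, C#, D, E, F# arrange in thirds as D–F#–A–C#–E: a D major ninth chord.
With the fifth (A) in the bass, the chord is in second inversion.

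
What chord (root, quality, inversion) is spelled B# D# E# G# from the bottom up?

Reducing to letter names: B#, D#, E#, G#. These stack in thirds as E#–G#–B#–D# — an E# minor seventh chord.
The lowest note is B#, the fifth of the chord, so this is second inversion (figured bass 4/3).

E# minor seventh, second inversion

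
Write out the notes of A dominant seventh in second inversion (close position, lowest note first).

Spelling A dominant seventh: A–C#–E–G. In second inversion the fifth is bass, giving E, G, A, C# from the bottom.

E, G, A, C#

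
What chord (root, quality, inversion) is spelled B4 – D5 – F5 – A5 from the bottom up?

The distinct note names are B, D, F, A. Stacked in thirds they read B–D–F–A, which is a half-diminished seventh chord on B.
The lowest note is B, the root of the chord, so this is root position (figured bass 7).

B half-diminished seventh, root position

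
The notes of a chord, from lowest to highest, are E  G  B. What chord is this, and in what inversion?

E minor, root position

The pitch classes E, G, B arrange in thirds as E–G–B: an E minor triad.
The lowest note is E, the root of the chord, so this is root position (figured bass 5/3).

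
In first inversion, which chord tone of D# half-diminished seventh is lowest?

The third of D# half-diminished seventh (D#–F#–A–C#) is F#; that is the bass in first inversion.

F#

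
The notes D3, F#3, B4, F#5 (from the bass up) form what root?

B

Reordering D, F#, B into stacked thirds gives B–D–F#; the bottom of that stack, B, is the root.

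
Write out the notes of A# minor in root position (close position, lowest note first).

A# minor is A#–C#–E#. Root position puts the root (A#) in the bass, with the remaining tones above: A#, C#, E#.

A#, C#, E#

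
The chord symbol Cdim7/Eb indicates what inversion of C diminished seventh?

Cdim7/Eb means C diminished seventh with Eb in the bass. Eb is the third of C diminished seventh (C–Eb–Gb–Bbb), so this is first inversion.

first inversion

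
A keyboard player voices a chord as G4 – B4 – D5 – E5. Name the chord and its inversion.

The distinct note names are G, B, D, E. Stacked in thirds they read E–G–B–D, which is a minor seventh chord on E.
The lowest note is G, the third of the chord, so this is first inversion (figured bass 6/5).

E minor seventh, first inversion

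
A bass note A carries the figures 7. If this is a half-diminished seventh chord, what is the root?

The figures 7 mean the root of the chord is in the bass. If A is the root of a half-diminished seventh chord, the root is A (chord tones A–C–Eb–G).

A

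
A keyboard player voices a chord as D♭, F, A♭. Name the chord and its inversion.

The pitch classes Db, F, Ab arrange in thirds as Db–F–Ab: a Db major triad.
Db is the root of Db major; root in the bass means root position (figured bass 5/3).

Db major, root position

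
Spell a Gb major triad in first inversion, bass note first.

Bb, Db, Gb

Spelling Gb major: Gb–Bb–Db. In first inversion the third is bass, giving Bb, Db, Gb from the bottom.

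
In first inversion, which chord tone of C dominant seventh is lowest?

E

C dominant seventh is C–E–G–Bb. First inversion places the third in the bass: E.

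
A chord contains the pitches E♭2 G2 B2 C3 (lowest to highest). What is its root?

Reordering Eb, G, B, C into stacked thirds gives C–Eb–G–B; the bottom of that stack, C, is the root.

C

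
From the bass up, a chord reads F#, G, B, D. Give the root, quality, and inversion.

G major seventh, third inversion

The pitch classes F#, G, B, D arrange in thirds as G–B–D–F#: a G major seventh chord.
With the seventh (F#) in the bass, the chord is in third inversion (figured bass 4/2).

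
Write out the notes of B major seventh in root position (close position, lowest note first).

B, D#, F#, A#

The chord tones are B–D#–F#–A#. With the root (B) lowest for root position: B, D#, F#, A#.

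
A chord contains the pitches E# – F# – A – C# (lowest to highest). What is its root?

Reordering E#, F#, A, C# into stacked thirds gives F#–A–C#–E#; the bottom of that stack, F#, is the root.

F#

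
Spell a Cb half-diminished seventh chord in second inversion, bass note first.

Gbb, Bbb, Cb, Ebb

The chord tones are Cb–Ebb–Gbb–Bbb. With the fifth (Gbb) lowest for second inversion: Gbb, Bbb, Cb, Ebb.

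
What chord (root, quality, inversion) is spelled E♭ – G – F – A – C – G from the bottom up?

The pitch classes Eb, G, F, A, C arrange in thirds as F–A–C–Eb–G: an F dominant ninth chord.
With the seventh (Eb) in the bass, the chord is in third inversion.

F dominant ninth, third inversion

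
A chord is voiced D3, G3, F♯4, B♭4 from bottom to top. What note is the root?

G

Reordering D, G, F#, Bb into stacked thirds gives G–Bb–D–F#; the bottom of that stack, G, is the root.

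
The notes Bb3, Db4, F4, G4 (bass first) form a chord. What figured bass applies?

6/5

The notes Bb, Db, F, G stack in thirds as G–Bb–Db–F — a G half-diminished seventh chord. The bass Bb is the third, so this is first inversion: figured 6/5.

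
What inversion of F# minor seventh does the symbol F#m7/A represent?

first inversion

F#m7/A means F# minor seventh with A in the bass. A is the third of F# minor seventh (F#–A–C#–E), so this is first inversion.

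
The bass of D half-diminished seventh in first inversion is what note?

F

D half-diminished seventh is D–F–Ab–C. First inversion places the third in the bass: F.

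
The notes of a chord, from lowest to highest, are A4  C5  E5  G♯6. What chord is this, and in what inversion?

Reducing to letter names: A, C, E, G#. These stack in thirds as A–C–E–G# — an A minor-major seventh chord.
With the root (A) in the bass, the chord is in root position (figured bass 7).

A minor-major seventh, root position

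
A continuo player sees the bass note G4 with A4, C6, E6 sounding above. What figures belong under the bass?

4/2

The notes G, A, C, E stack in thirds as A–C–E–G — an A minor seventh chord. The bass G is the seventh, so this is third inversion: figured 4/2.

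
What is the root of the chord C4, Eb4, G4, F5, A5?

F

C, Eb, G, F, A are the tones of an F dominant ninth chord (F–A–C–Eb–G), making F the root.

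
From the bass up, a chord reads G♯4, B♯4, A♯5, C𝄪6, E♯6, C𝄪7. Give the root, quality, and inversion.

A# dominant ninth, third inversion

The pitch classes G#, B#, A#, C##, E# arrange in thirds as A#–C##–E#–G#–B#: an A# dominant ninth chord.
G# is the seventh of A# dominant ninth; seventh in the bass means third inversion.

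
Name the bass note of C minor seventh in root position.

In root position the root is lowest. For C minor seventh (C–Eb–G–Bb) that is C.

C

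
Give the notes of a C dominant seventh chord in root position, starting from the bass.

Spelling C dominant seventh: C–E–G–Bb. In root position the root is bass, giving C, E, G, Bb from the bottom.

C, E, G, Bb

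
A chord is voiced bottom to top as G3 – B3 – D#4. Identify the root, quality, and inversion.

G augmented, root position

Reducing to letter names: G, B, D#. These stack in thirds as G–B–D# — a G augmented triad.
The lowest note is G, the root of the chord, so this is root position (figured bass 5/3).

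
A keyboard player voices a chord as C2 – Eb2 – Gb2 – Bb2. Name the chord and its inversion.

The distinct note names are C, Eb, Gb, Bb. Stacked in thirds they read C–Eb–Gb–Bb, which is a half-diminished seventh chord on C.
C is the root of C half-diminished seventh; root in the bass means root position (figured bass 7).

C half-diminished seventh, root position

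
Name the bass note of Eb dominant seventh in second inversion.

Bb

In second inversion the fifth is lowest. For Eb dominant seventh (Eb–G–Bb–Db) that is Bb.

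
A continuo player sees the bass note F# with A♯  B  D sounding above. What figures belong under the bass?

4/3

The notes F#, A#, B, D stack in thirds as B–D–F#–A# — a B minor-major seventh chord. The bass F# is the fifth, so this is second inversion: figured 4/3.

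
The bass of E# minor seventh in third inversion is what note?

The seventh of E# minor seventh (E#–G#–B#–D#) is D#; that is the bass in third inversion.

D#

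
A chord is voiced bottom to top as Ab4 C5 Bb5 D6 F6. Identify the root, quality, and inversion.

Bb dominant ninth, third inversion

Reducing to letter names: Ab, C, Bb, D, F. These stack in thirds as Bb–D–F–Ab–C — a Bb dominant ninth chord.
Ab is the seventh of Bb dominant ninth; seventh in the bass means third inversion.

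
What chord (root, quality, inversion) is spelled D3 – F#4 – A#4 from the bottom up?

D augmented, root position

The pitch classes D, F#, A# arrange in thirds as D–F#–A#: a D augmented triad.
With the root (D) in the bass, the chord is in root position (figured bass 5/3).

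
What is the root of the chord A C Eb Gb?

The distinct letter names are A, C, Eb, Gb. Arranged as a stack of thirds they read A–C–Eb–Gb, so A is the root (an A diminished seventh chord).

A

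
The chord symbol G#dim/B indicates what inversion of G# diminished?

first inversion

G#dim/B means G# diminished with B in the bass. B is the third of G# diminished (G#–B–D), so this is first inversion.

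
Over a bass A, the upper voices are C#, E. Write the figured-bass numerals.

5/3

The notes A, C#, E stack in thirds as A–C#–E — an A major triad. The bass A is the root, so this is root position: figured 5/3.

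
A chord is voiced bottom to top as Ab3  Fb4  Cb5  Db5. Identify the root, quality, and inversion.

Db minor seventh, second inversion

The pitch classes Ab, Fb, Cb, Db arrange in thirds as Db–Fb–Ab–Cb: a Db minor seventh chord.
The lowest note is Ab, the fifth of the chord, so this is second inversion (figured bass 4/3).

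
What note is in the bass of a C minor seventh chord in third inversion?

Bb

The seventh of C minor seventh (C–Eb–G–Bb) is Bb; that is the bass in third inversion.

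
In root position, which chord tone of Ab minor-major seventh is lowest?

Ab

The root of Ab minor-major seventh (Ab–Cb–Eb–G) is Ab; that is the bass in root position.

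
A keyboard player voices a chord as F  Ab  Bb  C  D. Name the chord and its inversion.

Bb dominant ninth, second inversion

Reducing to letter names: F, Ab, Bb, C, D. These stack in thirds as Bb–D–F–Ab–C — a Bb dominant ninth chord.
The lowest note is F, the fifth of the chord, so this is second inversion.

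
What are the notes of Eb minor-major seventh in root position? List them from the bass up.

Eb, Gb, Bb, D

Spelling Eb minor-major seventh: Eb–Gb–Bb–D. In root position the root is bass, giving Eb, Gb, Bb, D from the bottom.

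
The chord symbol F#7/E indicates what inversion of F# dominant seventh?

F#7/E means F# dominant seventh with E in the bass. E is the seventh of F# dominant seventh (F#–A#–C#–E), so this is third inversion.

third inversion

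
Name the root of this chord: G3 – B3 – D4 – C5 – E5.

C

Reordering G, B, D, C, E into stacked thirds gives C–E–G–B–D; the bottom of that stack, C, is the root.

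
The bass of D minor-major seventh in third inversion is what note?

C#

In third inversion the seventh is lowest. For D minor-major seventh (D–F–A–C#) that is C#.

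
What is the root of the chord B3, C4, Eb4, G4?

C

The distinct letter names are B, C, Eb, G. Arranged as a stack of thirds they read C–Eb–G–B, so C is the root (a C minor-major seventh chord).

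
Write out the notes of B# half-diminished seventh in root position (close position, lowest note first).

Spelling B# half-diminished seventh: B#–D#–F#–A#. In root position the root is bass, giving B#, D#, F#, A# from the bottom.

B#, D#, F#, A#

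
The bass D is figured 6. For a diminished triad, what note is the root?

The figures 6 mean the third of the chord is in the bass. If D is the third of a diminished triad, the root is B (chord tones B–D–F).

B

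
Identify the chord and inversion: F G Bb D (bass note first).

Reducing to letter names: F, G, Bb, D. These stack in thirds as G–Bb–D–F — a G minor seventh chord.
With the seventh (F) in the bass, the chord is in third inversion (figured bass 4/2).

G minor seventh, third inversion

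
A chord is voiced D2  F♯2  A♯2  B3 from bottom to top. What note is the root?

The distinct letter names are D, F#, A#, B. Arranged as a stack of thirds they read B–D–F#–A#, so B is the root (a B minor-major seventh chord).

B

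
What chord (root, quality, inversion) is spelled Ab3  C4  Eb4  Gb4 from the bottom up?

The pitch classes Ab, C, Eb, Gb arrange in thirds as Ab–C–Eb–Gb: an Ab dominant seventh chord.
Ab is the root of Ab dominant seventh; root in the bass means root position (figured bass 7).

Ab dominant seventh, root position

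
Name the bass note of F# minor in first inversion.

In first inversion the third is lowest. For F# minor (F#–A–C#) that is A.

A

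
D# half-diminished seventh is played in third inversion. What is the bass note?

C#

In third inversion the seventh is lowest. For D# half-diminished seventh (D#–F#–A–C#) that is C#.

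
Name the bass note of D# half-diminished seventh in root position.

D#

The root of D# half-diminished seventh (D#–F#–A–C#) is D#; that is the bass in root position.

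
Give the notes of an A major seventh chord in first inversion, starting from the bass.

The chord tones are A–C#–E–G#. With the third (C#) lowest for first inversion: C#, E, G#, A.

C#, E, G#, A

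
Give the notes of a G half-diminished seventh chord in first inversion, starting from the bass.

Bb, Db, F, G

Spelling G half-diminished seventh: G–Bb–Db–F. In first inversion the third is bass, giving Bb, Db, F, G from the bottom.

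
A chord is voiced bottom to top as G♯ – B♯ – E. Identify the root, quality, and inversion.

E augmented, first inversion

Reducing to letter names: G#, B#, E. These stack in thirds as E–G#–B# — an E augmented triad.
With the third (G#) in the bass, the chord is in first inversion (figured bass 6).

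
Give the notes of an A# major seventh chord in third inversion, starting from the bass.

The chord tones are A#–C##–E#–G##. With the seventh (G##) lowest for third inversion: G##, A#, C##, E#.

G##, A#, C##, E#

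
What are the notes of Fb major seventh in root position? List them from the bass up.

Fb, Ab, Cb, Eb

The chord tones are Fb–Ab–Cb–Eb. With the root (Fb) lowest for root position: Fb, Ab, Cb, Eb.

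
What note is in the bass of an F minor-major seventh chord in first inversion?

Ab

In first inversion the third is lowest. For F minor-major seventh (F–Ab–C–E) that is Ab.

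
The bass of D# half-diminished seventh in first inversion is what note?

F#

The third of D# half-diminished seventh (D#–F#–A–C#) is F#; that is the bass in first inversion.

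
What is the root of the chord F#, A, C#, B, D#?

The distinct letter names are F#, A, C#, B, D#. Arranged as a stack of thirds they read B–D#–F#–A–C#, so B is the root (a B dominant ninth chord).

B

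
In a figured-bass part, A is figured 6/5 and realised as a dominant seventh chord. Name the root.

F

The figures 6/5 mean the third of the chord is in the bass. If A is the third of a dominant seventh chord, the root is F (chord tones F–A–C–Eb).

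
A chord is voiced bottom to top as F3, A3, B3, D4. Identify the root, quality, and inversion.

The pitch classes F, A, B, D arrange in thirds as B–D–F–A: a B half-diminished seventh chord.
With the fifth (F) in the bass, the chord is in second inversion (figured bass 4/3).

B half-diminished seventh, second inversion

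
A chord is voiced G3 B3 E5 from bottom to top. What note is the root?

E

Reordering G, B, E into stacked thirds gives E–G–B; the bottom of that stack, E, is the root.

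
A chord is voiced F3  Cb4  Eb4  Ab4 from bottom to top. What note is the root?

The distinct letter names are F, Cb, Eb, Ab. Arranged as a stack of thirds they read F–Ab–Cb–Eb, so F is the root (an F half-diminished seventh chord).

F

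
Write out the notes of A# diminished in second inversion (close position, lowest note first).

The chord tones are A#–C#–E. With the fifth (E) lowest for second inversion: E, A#, C#.

E, A#, C#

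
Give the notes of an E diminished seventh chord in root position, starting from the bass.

Spelling E diminished seventh: E–G–Bb–Db. In root position the root is bass, giving E, G, Bb, Db from the bottom.

E, G, Bb, Db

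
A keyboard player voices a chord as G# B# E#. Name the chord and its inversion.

E# minor, first inversion

Reducing to letter names: G#, B#, E#. These stack in thirds as E#–G#–B# — an E# minor triad.
With the third (G#) in the bass, the chord is in first inversion (figured bass 6).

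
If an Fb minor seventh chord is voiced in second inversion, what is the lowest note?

Cb

In second inversion the fifth is lowest. For Fb minor seventh (Fb–Abb–Cb–Ebb) that is Cb.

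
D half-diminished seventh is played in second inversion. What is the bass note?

Ab

The fifth of D half-diminished seventh (D–F–Ab–C) is Ab; that is the bass in second inversion.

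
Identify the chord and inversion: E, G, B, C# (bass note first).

The pitch classes E, G, B, C# arrange in thirds as C#–E–G–B: a C# half-diminished seventh chord.
E is the third of C# half-diminished seventh; third in the bass means first inversion (figured bass 6/5).

C# half-diminished seventh, first inversion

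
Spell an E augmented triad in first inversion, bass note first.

Spelling E augmented: E–G#–B#. In first inversion the third is bass, giving G#, B#, E from the bottom.

G#, B#, E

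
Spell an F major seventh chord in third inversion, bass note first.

E, F, A, C

Spelling F major seventh: F–A–C–E. In third inversion the seventh is bass, giving E, F, A, C from the bottom.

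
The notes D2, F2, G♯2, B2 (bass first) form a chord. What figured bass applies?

4/3

The notes D, F, G#, B stack in thirds as G#–B–D–F — a G# diminished seventh chord. The bass D is the fifth, so this is second inversion: figured 4/3.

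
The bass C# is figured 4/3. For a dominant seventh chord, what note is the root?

The figures 4/3 mean the fifth of the chord is in the bass. If C# is the fifth of a dominant seventh chord, the root is F# (chord tones F#–A#–C#–E).

F#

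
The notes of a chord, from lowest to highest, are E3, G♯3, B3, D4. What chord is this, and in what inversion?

The pitch classes E, G#, B, D arrange in thirds as E–G#–B–D: an E dominant seventh chord.
With the root (E) in the bass, the chord is in root position (figured bass 7).

E dominant seventh, root position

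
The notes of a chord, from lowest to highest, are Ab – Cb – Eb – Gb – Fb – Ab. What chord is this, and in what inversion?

The pitch classes Ab, Cb, Eb, Gb, Fb arrange in thirds as Fb–Ab–Cb–Eb–Gb: an Fb major ninth chord.
Ab is the third of Fb major ninth; third in the bass means first inversion.

Fb major ninth, first inversion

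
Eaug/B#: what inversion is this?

Eaug/B# means E augmented with B# in the bass. B# is the fifth of E augmented (E–G#–B#), so this is second inversion.

second inversion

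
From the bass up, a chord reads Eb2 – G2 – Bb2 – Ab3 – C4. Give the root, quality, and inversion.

Reducing to letter names: Eb, G, Bb, Ab, C. These stack in thirds as Ab–C–Eb–G–Bb — an Ab major ninth chord.
With the fifth (Eb) in the bass, the chord is in second inversion.

Ab major ninth, second inversion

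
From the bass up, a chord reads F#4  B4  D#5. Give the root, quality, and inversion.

Reducing to letter names: F#, B, D#. These stack in thirds as B–D#–F# — a B major triad.
With the fifth (F#) in the bass, the chord is in second inversion (figured bass 6/4).

B major, second inversion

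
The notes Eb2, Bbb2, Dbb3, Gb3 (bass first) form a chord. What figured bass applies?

The notes Eb, Bbb, Dbb, Gb stack in thirds as Eb–Gb–Bbb–Dbb — an Eb diminished seventh chord. The bass Eb is the root, so this is root position: figured 7.

7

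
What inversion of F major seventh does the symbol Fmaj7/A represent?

first inversion

Fmaj7/A means F major seventh with A in the bass. A is the third of F major seventh (F–A–C–E), so this is first inversion.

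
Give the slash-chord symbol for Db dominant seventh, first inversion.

First inversion of Db dominant seventh has the third (F) in the bass. As a slash chord: Db7/F.

Db7/F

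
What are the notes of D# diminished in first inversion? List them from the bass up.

D# diminished is D#–F#–A. First inversion puts the third (F#) in the bass, with the remaining tones above: F#, A, D#.

F#, A, D#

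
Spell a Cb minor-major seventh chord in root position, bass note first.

The chord tones are Cb–Ebb–Gb–Bb. With the root (Cb) lowest for root position: Cb, Ebb, Gb, Bb.

Cb, Ebb, Gb, Bb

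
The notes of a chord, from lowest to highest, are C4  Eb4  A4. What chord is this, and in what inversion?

A diminished, first inversion

Reducing to letter names: C, Eb, A. These stack in thirds as A–C–Eb — an A diminished triad.
C is the third of A diminished; third in the bass means first inversion (figured bass 6).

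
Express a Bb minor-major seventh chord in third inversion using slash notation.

Bbm(maj7)/A

Third inversion of Bb minor-major seventh has the seventh (A) in the bass. As a slash chord: Bbm(maj7)/A.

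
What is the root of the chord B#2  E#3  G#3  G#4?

Reordering B#, E#, G# into stacked thirds gives E#–G#–B#; the bottom of that stack, E#, is the root.

E#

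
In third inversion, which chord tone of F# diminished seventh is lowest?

Eb

F# diminished seventh is F#–A–C–Eb. Third inversion places the seventh in the bass: Eb.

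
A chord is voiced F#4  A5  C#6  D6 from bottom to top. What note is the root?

D

F#, A, C#, D are the tones of a D major seventh chord (D–F#–A–C#), making D the root.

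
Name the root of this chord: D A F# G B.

G

The distinct letter names are D, A, F#, G, B. Arranged as a stack of thirds they read G–B–D–F#–A, so G is the root (a G major ninth chord).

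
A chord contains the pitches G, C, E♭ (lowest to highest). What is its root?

C

The distinct letter names are G, C, Eb. Arranged as a stack of thirds they read C–Eb–G, so C is the root (a C minor triad).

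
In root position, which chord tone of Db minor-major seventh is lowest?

Db minor-major seventh is Db–Fb–Ab–C. Root position places the root in the bass: Db.

Db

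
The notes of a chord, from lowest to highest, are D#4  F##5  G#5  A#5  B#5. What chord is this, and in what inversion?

Reducing to letter names: D#, F##, G#, A#, B#. These stack in thirds as G#–B#–D#–F##–A# — a G# major ninth chord.
The lowest note is D#, the fifth of the chord, so this is second inversion.

G# major ninth, second inversion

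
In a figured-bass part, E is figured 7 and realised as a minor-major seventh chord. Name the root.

The figures 7 mean the root of the chord is in the bass. If E is the root of a minor-major seventh chord, the root is E (chord tones E–G–B–D#).

E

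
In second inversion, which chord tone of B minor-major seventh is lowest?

In second inversion the fifth is lowest. For B minor-major seventh (B–D–F#–A#) that is F#.

F#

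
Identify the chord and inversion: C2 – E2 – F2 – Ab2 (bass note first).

Reducing to letter names: C, E, F, Ab. These stack in thirds as F–Ab–C–E — an F minor-major seventh chord.
The lowest note is C, the fifth of the chord, so this is second inversion (figured bass 4/3).

F minor-major seventh, second inversion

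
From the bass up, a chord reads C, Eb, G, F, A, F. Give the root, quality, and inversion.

F dominant ninth, second inversion

The distinct note names are C, Eb, G, F, A. Stacked in thirds they read F–A–C–Eb–G, which is a dominant ninth chord on F.
With the fifth (C) in the bass, the chord is in second inversion.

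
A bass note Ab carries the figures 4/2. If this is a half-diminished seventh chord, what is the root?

The figures 4/2 mean the seventh of the chord is in the bass. If Ab is the seventh of a half-diminished seventh chord, the root is Bb (chord tones Bb–Db–Fb–Ab).

Bb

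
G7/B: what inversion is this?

G7/B means G dominant seventh with B in the bass. B is the third of G dominant seventh (G–B–D–F), so this is first inversion.

first inversion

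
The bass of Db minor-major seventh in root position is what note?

Db minor-major seventh is Db–Fb–Ab–C. Root position places the root in the bass: Db.

Db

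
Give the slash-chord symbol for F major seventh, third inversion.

Fmaj7/E

Third inversion of F major seventh has the seventh (E) in the bass. As a slash chord: Fmaj7/E.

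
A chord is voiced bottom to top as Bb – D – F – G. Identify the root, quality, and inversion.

The distinct note names are Bb, D, F, G. Stacked in thirds they read G–Bb–D–F, which is a minor seventh chord on G.
Bb is the third of G minor seventh; third in the bass means first inversion (figured bass 6/5).

G minor seventh, first inversion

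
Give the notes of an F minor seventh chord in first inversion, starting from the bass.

Ab, C, Eb, F

F minor seventh is F–Ab–C–Eb. First inversion puts the third (Ab) in the bass, with the remaining tones above: Ab, C, Eb, F.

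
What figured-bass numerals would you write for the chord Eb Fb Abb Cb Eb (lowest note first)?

The notes Eb, Fb, Abb, Cb stack in thirds as Fb–Abb–Cb–Eb — an Fb minor-major seventh chord. The bass Eb is the seventh, so this is third inversion: figured 4/2.

4/2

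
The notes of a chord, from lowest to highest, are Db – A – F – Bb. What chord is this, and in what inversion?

Reducing to letter names: Db, A, F, Bb. These stack in thirds as Bb–Db–F–A — a Bb minor-major seventh chord.
With the third (Db) in the bass, the chord is in first inversion (figured bass 6/5).

Bb minor-major seventh, first inversion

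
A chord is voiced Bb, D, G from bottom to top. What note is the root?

The distinct letter names are Bb, D, G. Arranged as a stack of thirds they read G–Bb–D, so G is the root (a G minor triad).

G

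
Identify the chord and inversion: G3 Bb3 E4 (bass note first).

E diminished, first inversion

The pitch classes G, Bb, E arrange in thirds as E–G–Bb: an E diminished triad.
With the third (G) in the bass, the chord is in first inversion (figured bass 6).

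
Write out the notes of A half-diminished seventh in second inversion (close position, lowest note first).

Spelling A half-diminished seventh: A–C–Eb–G. In second inversion the fifth is bass, giving Eb, G, A, C from the bottom.

Eb, G, A, C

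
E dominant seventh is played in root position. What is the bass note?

In root position the root is lowest. For E dominant seventh (E–G#–B–D) that is E.

E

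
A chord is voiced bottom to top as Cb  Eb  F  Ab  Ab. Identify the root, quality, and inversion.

F half-diminished seventh, second inversion

The pitch classes Cb, Eb, F, Ab arrange in thirds as F–Ab–Cb–Eb: an F half-diminished seventh chord.
The lowest note is Cb, the fifth of the chord, so this is second inversion (figured bass 4/3).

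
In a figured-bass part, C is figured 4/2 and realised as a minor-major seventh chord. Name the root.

Db

The figures 4/2 mean the seventh of the chord is in the bass. If C is the seventh of a minor-major seventh chord, the root is Db (chord tones Db–Fb–Ab–C).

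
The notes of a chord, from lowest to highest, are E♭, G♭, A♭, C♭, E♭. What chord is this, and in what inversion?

Reducing to letter names: Eb, Gb, Ab, Cb. These stack in thirds as Ab–Cb–Eb–Gb — an Ab minor seventh chord.
With the fifth (Eb) in the bass, the chord is in second inversion (figured bass 4/3).

Ab minor seventh, second inversion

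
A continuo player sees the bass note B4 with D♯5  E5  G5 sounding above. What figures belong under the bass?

The notes B, D#, E, G stack in thirds as E–G–B–D# — an E minor-major seventh chord. The bass B is the fifth, so this is second inversion: figured 4/3.

4/3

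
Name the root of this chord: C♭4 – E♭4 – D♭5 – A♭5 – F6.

Db

Reordering Cb, Eb, Db, Ab, F into stacked thirds gives Db–F–Ab–Cb–Eb; the bottom of that stack, Db, is the root.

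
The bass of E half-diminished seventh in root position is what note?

E

In root position the root is lowest. For E half-diminished seventh (E–G–Bb–D) that is E.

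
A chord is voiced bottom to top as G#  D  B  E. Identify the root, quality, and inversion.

The distinct note names are G#, D, B, E. Stacked in thirds they read E–G#–B–D, which is a dominant seventh chord on E.
With the third (G#) in the bass, the chord is in first inversion (figured bass 6/5).

E dominant seventh, first inversion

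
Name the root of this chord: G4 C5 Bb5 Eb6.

G, C, Bb, Eb are the tones of a C minor seventh chord (C–Eb–G–Bb), making C the root.

C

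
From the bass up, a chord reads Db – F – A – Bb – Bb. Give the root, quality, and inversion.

The distinct note names are Db, F, A, Bb. Stacked in thirds they read Bb–Db–F–A, which is a minor-major seventh chord on Bb.
Db is the third of Bb minor-major seventh; third in the bass means first inversion (figured bass 6/5).

Bb minor-major seventh, first inversion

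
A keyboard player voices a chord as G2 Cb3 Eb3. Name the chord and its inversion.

Reducing to letter names: G, Cb, Eb. These stack in thirds as Cb–Eb–G — a Cb augmented triad.
G is the fifth of Cb augmented; fifth in the bass means second inversion (figured bass 6/4).

Cb augmented, second inversion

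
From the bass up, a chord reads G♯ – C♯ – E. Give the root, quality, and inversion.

C# minor, second inversion

The pitch classes G#, C#, E arrange in thirds as C#–E–G#: a C# minor triad.
G# is the fifth of C# minor; fifth in the bass means second inversion (figured bass 6/4).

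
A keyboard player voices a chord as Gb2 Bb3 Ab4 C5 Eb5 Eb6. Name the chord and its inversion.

Ab dominant ninth, third inversion

The pitch classes Gb, Bb, Ab, C, Eb arrange in thirds as Ab–C–Eb–Gb–Bb: an Ab dominant ninth chord.
With the seventh (Gb) in the bass, the chord is in third inversion.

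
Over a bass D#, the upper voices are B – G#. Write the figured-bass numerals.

6/4

The notes D#, B, G# stack in thirds as G#–B–D# — a G# minor triad. The bass D# is the fifth, so this is second inversion: figured 6/4.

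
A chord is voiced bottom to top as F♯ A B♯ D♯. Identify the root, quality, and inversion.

B# diminished seventh, second inversion

The pitch classes F#, A, B#, D# arrange in thirds as B#–D#–F#–A: a B# diminished seventh chord.
F# is the fifth of B# diminished seventh; fifth in the bass means second inversion (figured bass 4/3).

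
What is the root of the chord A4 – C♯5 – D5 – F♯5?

D

A, C#, D, F# are the tones of a D major seventh chord (D–F#–A–C#), making D the root.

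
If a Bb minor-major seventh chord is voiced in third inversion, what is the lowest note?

A

The seventh of Bb minor-major seventh (Bb–Db–F–A) is A; that is the bass in third inversion.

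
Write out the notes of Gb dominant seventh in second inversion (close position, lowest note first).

Db, Fb, Gb, Bb

Spelling Gb dominant seventh: Gb–Bb–Db–Fb. In second inversion the fifth is bass, giving Db, Fb, Gb, Bb from the bottom.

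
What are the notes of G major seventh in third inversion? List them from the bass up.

F#, G, B, D

Spelling G major seventh: G–B–D–F#. In third inversion the seventh is bass, giving F#, G, B, D from the bottom.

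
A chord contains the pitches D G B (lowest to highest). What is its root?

G

The distinct letter names are D, G, B. Arranged as a stack of thirds they read G–B–D, so G is the root (a G major triad).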